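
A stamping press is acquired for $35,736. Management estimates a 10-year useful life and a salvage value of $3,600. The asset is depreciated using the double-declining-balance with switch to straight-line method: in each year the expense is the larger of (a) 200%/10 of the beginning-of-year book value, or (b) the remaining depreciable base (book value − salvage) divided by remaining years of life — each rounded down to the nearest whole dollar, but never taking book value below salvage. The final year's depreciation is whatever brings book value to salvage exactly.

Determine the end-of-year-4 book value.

$14,639

Depreciable base = $35,736 − $3,600 = $32,136.
Year 1: DB = ⌊$35,736 × 200%/10⌋ = $7,147; SL = ⌊$32,136/10⌋ = $3,213 → take DB $7,147. Book value $28,589.
Year 2: DB = ⌊$28,589 × 200%/10⌋ = $5,717; SL = ⌊$24,989/9⌋ = $2,776 → take DB $5,717. Book value $22,872.
Year 3: DB = ⌊$22,872 × 200%/10⌋ = $4,574; SL = ⌊$19,272/8⌋ = $2,409 → take DB $4,574. Book value $18,298.
Year 4: DB = ⌊$18,298 × 200%/10⌋ = $3,659; SL = ⌊$14,698/7⌋ = $2,099 → take DB $3,659. Book value $14,639.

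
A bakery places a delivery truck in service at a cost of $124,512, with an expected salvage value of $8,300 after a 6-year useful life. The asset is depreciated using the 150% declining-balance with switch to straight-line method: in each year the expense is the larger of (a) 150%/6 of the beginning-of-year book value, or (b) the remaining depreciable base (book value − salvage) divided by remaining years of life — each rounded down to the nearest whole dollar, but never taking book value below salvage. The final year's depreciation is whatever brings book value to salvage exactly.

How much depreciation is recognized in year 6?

Depreciable base = $124,512 − $8,300 = $116,212.
Year 1: DB = ⌊$124,512 × 150%/6⌋ = $31,128; SL = ⌊$116,212/6⌋ = $19,368 → take DB $31,128. Book value $93,384.
Year 2: DB = ⌊$93,384 × 150%/6⌋ = $23,346; SL = ⌊$85,084/5⌋ = $17,016 → take DB $23,346. Book value $70,038.
Year 3: DB = ⌊$70,038 × 150%/6⌋ = $17,509; SL = ⌊$61,738/4⌋ = $15,434 → take DB $17,509. Book value $52,529.
Year 4: DB = ⌊$52,529 × 150%/6⌋ = $13,132; SL = ⌊$44,229/3⌋ = $14,743 → take SL $14,743. Book value $37,786.
Year 5: DB = ⌊$37,786 × 150%/6⌋ = $9,446; SL = ⌊$29,486/2⌋ = $14,743 → take SL $14,743. Book value $23,043.
Year 6 (final): $23,043 − $8,300 = $14,743. Book value $8,300.

$14,743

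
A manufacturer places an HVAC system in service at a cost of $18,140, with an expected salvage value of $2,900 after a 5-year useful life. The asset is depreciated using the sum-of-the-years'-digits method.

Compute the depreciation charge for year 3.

Depreciable base = $18,140 − $2,900 = $15,240.
Sum of the years' digits = 5+4+3+2+1 = 15.
Year 1: $15,240 × 5/15 = $5,080. Book value $13,060.
Year 2: $15,240 × 4/15 = $4,064. Book value $8,996.
Year 3: $15,240 × 3/15 = $3,048. Book value $5,948.

$3,048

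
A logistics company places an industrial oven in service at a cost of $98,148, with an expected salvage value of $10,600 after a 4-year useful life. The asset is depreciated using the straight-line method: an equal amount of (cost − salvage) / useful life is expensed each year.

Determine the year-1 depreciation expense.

Depreciable base = $98,148 − $10,600 = $87,548.
Annual expense = $87,548 / 4 = $21,887.

$21,887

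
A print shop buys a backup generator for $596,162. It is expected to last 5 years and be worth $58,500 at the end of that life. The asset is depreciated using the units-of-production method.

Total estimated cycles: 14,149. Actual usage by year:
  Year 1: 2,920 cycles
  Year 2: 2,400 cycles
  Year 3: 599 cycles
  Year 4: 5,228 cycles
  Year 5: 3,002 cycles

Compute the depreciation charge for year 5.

Depreciable base = $596,162 − $58,500 = $537,662.
Rate = $537,662 / 14,149 cycles = $38 per cycle.
Year 1: 2,920 × $38 = $110,960. Book value $485,202.
Year 2: 2,400 × $38 = $91,200. Book value $394,002.
Year 3: 599 × $38 = $22,762. Book value $371,240.
Year 4: 5,228 × $38 = $198,664. Book value $172,576.
Year 5: 3,002 × $38 = $114,076. Book value $58,500.

$114,076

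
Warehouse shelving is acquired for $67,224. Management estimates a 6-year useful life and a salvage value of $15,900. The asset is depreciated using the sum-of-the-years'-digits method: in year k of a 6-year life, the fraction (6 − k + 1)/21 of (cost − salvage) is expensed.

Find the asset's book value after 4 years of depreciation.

Depreciable base = $67,224 − $15,900 = $51,324.
Sum of the years' digits = 6+5+4+3+2+1 = 21.
Year 1: $51,324 × 6/21 = $14,664. Book value $52,560.
Year 2: $51,324 × 5/21 = $12,220. Book value $40,340.
Year 3: $51,324 × 4/21 = $9,776. Book value $30,564.
Year 4: $51,324 × 3/21 = $7,332. Book value $23,232.

$23,232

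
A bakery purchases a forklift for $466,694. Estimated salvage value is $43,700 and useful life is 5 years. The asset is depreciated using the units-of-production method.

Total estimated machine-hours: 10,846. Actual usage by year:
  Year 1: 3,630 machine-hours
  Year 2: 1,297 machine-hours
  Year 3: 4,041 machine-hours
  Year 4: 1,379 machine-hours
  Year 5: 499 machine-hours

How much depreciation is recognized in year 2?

Depreciable base = $466,694 − $43,700 = $422,994.
Rate = $422,994 / 10,846 machine-hours = $39 per machine-hour.
Year 1: 3,630 × $39 = $141,570. Book value $325,124.
Year 2: 1,297 × $39 = $50,583. Book value $274,541.

$50,583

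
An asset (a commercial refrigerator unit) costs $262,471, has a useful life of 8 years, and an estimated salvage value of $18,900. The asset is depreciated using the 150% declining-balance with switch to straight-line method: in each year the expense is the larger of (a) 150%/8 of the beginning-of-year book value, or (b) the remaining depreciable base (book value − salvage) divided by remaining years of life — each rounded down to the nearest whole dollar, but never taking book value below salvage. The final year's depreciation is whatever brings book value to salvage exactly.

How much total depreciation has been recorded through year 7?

$219,699

Depreciable base = $262,471 − $18,900 = $243,571.
Year 1: DB = ⌊$262,471 × 150%/8⌋ = $49,213; SL = ⌊$243,571/8⌋ = $30,446 → take DB $49,213. Book value $213,258.
Year 2: DB = ⌊$213,258 × 150%/8⌋ = $39,985; SL = ⌊$194,358/7⌋ = $27,765 → take DB $39,985. Book value $173,273.
Year 3: DB = ⌊$173,273 × 150%/8⌋ = $32,488; SL = ⌊$154,373/6⌋ = $25,728 → take DB $32,488. Book value $140,785.
Year 4: DB = ⌊$140,785 × 150%/8⌋ = $26,397; SL = ⌊$121,885/5⌋ = $24,377 → take DB $26,397. Book value $114,388.
Year 5: DB = ⌊$114,388 × 150%/8⌋ = $21,447; SL = ⌊$95,488/4⌋ = $23,872 → take SL $23,872. Book value $90,516.
Year 6: DB = ⌊$90,516 × 150%/8⌋ = $16,971; SL = ⌊$71,616/3⌋ = $23,872 → take SL $23,872. Book value $66,644.
Year 7: DB = ⌊$66,644 × 150%/8⌋ = $12,495; SL = ⌊$47,744/2⌋ = $23,872 → take SL $23,872. Book value $42,772.
Accumulated through year 7 = $262,471 − $42,772 = $219,699.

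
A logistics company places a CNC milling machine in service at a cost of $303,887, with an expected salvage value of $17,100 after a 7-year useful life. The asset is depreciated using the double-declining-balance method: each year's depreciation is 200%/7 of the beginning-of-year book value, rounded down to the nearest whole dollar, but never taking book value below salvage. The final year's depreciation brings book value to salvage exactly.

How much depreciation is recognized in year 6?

Depreciable base = $303,887 − $17,100 = $286,787.
Year 1: ⌊$303,887 × 200%/7⌋ = $86,824. Book value $217,063.
Year 2: ⌊$217,063 × 200%/7⌋ = $62,018. Book value $155,045.
Year 3: ⌊$155,045 × 200%/7⌋ = $44,298. Book value $110,747.
Year 4: ⌊$110,747 × 200%/7⌋ = $31,642. Book value $79,105.
Year 5: ⌊$79,105 × 200%/7⌋ = $22,601. Book value $56,504.
Year 6: ⌊$56,504 × 200%/7⌋ = $16,144. Book value $40,360.

$16,144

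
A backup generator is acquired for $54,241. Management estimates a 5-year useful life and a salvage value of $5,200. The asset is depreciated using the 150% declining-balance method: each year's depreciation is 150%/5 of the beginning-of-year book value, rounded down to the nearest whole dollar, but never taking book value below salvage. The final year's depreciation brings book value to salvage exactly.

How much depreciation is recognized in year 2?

Depreciable base = $54,241 − $5,200 = $49,041.
Year 1: ⌊$54,241 × 150%/5⌋ = $16,272. Book value $37,969.
Year 2: ⌊$37,969 × 150%/5⌋ = $11,390. Book value $26,579.

$11,390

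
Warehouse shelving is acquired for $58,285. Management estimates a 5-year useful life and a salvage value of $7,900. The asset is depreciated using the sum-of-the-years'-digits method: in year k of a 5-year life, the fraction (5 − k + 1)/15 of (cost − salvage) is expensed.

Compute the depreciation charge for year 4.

$6,718

Depreciable base = $58,285 − $7,900 = $50,385.
Sum of the years' digits = 5+4+3+2+1 = 15.
Year 1: $50,385 × 5/15 = $16,795. Book value $41,490.
Year 2: $50,385 × 4/15 = $13,436. Book value $28,054.
Year 3: $50,385 × 3/15 = $10,077. Book value $17,977.
Year 4: $50,385 × 2/15 = $6,718. Book value $11,259.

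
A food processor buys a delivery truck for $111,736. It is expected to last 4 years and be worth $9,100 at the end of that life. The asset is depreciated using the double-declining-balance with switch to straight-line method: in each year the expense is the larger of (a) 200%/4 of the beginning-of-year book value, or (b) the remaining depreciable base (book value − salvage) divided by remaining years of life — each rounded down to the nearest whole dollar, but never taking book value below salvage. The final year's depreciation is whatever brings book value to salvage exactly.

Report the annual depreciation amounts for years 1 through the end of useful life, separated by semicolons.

Depreciable base = $111,736 − $9,100 = $102,636.
Year 1: DB = ⌊$111,736 × 200%/4⌋ = $55,868; SL = ⌊$102,636/4⌋ = $25,659 → take DB $55,868. Book value $55,868.
Year 2: DB = ⌊$55,868 × 200%/4⌋ = $27,934; SL = ⌊$46,768/3⌋ = $15,589 → take DB $27,934. Book value $27,934.
Year 3: DB = ⌊$27,934 × 200%/4⌋ = $13,967; SL = ⌊$18,834/2⌋ = $9,417 → take DB $13,967. Book value $13,967.
Year 4 (final): $13,967 − $9,100 = $4,867. Book value $9,100.

$55,868; $27,934; $13,967; $4,867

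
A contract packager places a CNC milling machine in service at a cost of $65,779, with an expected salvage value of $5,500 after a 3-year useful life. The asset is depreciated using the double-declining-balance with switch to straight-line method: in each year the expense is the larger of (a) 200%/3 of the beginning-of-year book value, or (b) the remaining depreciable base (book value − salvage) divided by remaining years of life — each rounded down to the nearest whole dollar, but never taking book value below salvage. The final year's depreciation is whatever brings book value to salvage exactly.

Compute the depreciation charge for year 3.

$1,809

Depreciable base = $65,779 − $5,500 = $60,279.
Year 1: DB = ⌊$65,779 × 200%/3⌋ = $43,852; SL = ⌊$60,279/3⌋ = $20,093 → take DB $43,852. Book value $21,927.
Year 2: DB = ⌊$21,927 × 200%/3⌋ = $14,618; SL = ⌊$16,427/2⌋ = $8,213 → take DB $14,618. Book value $7,309.
Year 3 (final): $7,309 − $5,500 = $1,809. Book value $5,500.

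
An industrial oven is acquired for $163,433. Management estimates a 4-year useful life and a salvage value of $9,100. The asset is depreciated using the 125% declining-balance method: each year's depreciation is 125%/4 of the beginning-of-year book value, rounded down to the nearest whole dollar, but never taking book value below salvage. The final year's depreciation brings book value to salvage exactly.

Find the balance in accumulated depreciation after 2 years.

Depreciable base = $163,433 − $9,100 = $154,333.
Year 1: ⌊$163,433 × 125%/4⌋ = $51,072. Book value $112,361.
Year 2: ⌊$112,361 × 125%/4⌋ = $35,112. Book value $77,249.
Accumulated through year 2 = $163,433 − $77,249 = $86,184.

$86,184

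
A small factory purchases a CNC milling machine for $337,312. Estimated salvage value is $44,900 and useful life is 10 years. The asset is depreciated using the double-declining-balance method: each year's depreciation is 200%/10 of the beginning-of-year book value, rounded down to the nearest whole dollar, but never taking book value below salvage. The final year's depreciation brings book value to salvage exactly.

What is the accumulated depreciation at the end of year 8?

$280,719

Depreciable base = $337,312 − $44,900 = $292,412.
Year 1: ⌊$337,312 × 200%/10⌋ = $67,462. Book value $269,850.
Year 2: ⌊$269,850 × 200%/10⌋ = $53,970. Book value $215,880.
Year 3: ⌊$215,880 × 200%/10⌋ = $43,176. Book value $172,704.
Year 4: ⌊$172,704 × 200%/10⌋ = $34,540. Book value $138,164.
Year 5: ⌊$138,164 × 200%/10⌋ = $27,632. Book value $110,532.
Year 6: ⌊$110,532 × 200%/10⌋ = $22,106. Book value $88,426.
Year 7: ⌊$88,426 × 200%/10⌋ = $17,685. Book value $70,741.
Year 8: ⌊$70,741 × 200%/10⌋ = $14,148. Book value $56,593.
Accumulated through year 8 = $337,312 − $56,593 = $280,719.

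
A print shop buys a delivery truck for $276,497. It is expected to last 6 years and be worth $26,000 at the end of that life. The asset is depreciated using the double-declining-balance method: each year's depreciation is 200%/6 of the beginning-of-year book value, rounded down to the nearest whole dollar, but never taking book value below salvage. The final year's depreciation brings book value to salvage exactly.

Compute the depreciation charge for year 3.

$40,962

Depreciable base = $276,497 − $26,000 = $250,497.
Year 1: ⌊$276,497 × 200%/6⌋ = $92,165. Book value $184,332.
Year 2: ⌊$184,332 × 200%/6⌋ = $61,444. Book value $122,888.
Year 3: ⌊$122,888 × 200%/6⌋ = $40,962. Book value $81,926.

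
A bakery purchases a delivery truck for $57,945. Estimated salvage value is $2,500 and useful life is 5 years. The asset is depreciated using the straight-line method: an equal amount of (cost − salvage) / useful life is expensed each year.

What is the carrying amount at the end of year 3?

$24,678

Depreciable base = $57,945 − $2,500 = $55,445.
Annual expense = $55,445 / 5 = $11,089.
End of year 1: book value $46,856.
End of year 2: book value $35,767.
End of year 3: book value $24,678.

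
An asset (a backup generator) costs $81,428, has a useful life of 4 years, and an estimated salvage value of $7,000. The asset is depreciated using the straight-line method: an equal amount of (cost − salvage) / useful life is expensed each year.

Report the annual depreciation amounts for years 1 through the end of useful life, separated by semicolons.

Depreciable base = $81,428 − $7,000 = $74,428.
Annual expense = $74,428 / 4 = $18,607.
End of year 1: book value $62,821.
End of year 2: book value $44,214.
End of year 3: book value $25,607.
End of year 4: book value $7,000.

$18,607; $18,607; $18,607; $18,607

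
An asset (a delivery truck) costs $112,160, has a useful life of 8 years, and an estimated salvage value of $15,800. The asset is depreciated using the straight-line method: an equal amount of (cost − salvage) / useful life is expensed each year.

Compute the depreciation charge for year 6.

Depreciable base = $112,160 − $15,800 = $96,360.
Annual expense = $96,360 / 8 = $12,045.

$12,045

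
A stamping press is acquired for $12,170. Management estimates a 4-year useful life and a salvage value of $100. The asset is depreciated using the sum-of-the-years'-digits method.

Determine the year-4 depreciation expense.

Depreciable base = $12,170 − $100 = $12,070.
Sum of the years' digits = 4+3+2+1 = 10.
Year 1: $12,070 × 4/10 = $4,828. Book value $7,342.
Year 2: $12,070 × 3/10 = $3,621. Book value $3,721.
Year 3: $12,070 × 2/10 = $2,414. Book value $1,307.
Year 4: $12,070 × 1/10 = $1,207. Book value $100.

$1,207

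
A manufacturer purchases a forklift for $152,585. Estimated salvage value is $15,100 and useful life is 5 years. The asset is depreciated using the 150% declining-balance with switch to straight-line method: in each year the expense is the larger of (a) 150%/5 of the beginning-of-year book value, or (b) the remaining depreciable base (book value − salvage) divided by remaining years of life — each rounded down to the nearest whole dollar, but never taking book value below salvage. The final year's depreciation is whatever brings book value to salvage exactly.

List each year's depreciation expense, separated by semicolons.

$45,775; $32,043; $22,430; $18,618; $18,619

Depreciable base = $152,585 − $15,100 = $137,485.
Year 1: DB = ⌊$152,585 × 150%/5⌋ = $45,775; SL = ⌊$137,485/5⌋ = $27,497 → take DB $45,775. Book value $106,810.
Year 2: DB = ⌊$106,810 × 150%/5⌋ = $32,043; SL = ⌊$91,710/4⌋ = $22,927 → take DB $32,043. Book value $74,767.
Year 3: DB = ⌊$74,767 × 150%/5⌋ = $22,430; SL = ⌊$59,667/3⌋ = $19,889 → take DB $22,430. Book value $52,337.
Year 4: DB = ⌊$52,337 × 150%/5⌋ = $15,701; SL = ⌊$37,237/2⌋ = $18,618 → take SL $18,618. Book value $33,719.
Year 5 (final): $33,719 − $15,100 = $18,619. Book value $15,100.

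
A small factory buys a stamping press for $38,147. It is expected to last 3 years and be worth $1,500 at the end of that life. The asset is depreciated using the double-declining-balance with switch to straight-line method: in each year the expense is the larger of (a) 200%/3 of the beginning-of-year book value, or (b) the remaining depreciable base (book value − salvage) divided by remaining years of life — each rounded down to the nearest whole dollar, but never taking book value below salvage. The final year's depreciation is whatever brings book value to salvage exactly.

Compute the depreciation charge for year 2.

Depreciable base = $38,147 − $1,500 = $36,647.
Year 1: DB = ⌊$38,147 × 200%/3⌋ = $25,431; SL = ⌊$36,647/3⌋ = $12,215 → take DB $25,431. Book value $12,716.
Year 2: DB = ⌊$12,716 × 200%/3⌋ = $8,477; SL = ⌊$11,216/2⌋ = $5,608 → take DB $8,477. Book value $4,239.

$8,477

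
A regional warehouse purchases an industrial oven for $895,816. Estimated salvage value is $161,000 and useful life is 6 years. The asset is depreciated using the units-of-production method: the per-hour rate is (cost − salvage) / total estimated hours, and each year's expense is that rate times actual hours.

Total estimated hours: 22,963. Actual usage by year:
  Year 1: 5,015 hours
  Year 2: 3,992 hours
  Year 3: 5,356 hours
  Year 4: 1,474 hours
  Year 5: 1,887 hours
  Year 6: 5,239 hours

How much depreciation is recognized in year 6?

Depreciable base = $895,816 − $161,000 = $734,816.
Rate = $734,816 / 22,963 hours = $32 per hour.
Year 1: 5,015 × $32 = $160,480. Book value $735,336.
Year 2: 3,992 × $32 = $127,744. Book value $607,592.
Year 3: 5,356 × $32 = $171,392. Book value $436,200.
Year 4: 1,474 × $32 = $47,168. Book value $389,032.
Year 5: 1,887 × $32 = $60,384. Book value $328,648.
Year 6: 5,239 × $32 = $167,648. Book value $161,000.

$167,648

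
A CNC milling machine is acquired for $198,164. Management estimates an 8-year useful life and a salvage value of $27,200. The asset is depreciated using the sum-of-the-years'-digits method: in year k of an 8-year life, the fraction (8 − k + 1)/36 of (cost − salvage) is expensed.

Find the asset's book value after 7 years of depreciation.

Depreciable base = $198,164 − $27,200 = $170,964.
Sum of the years' digits = 8+7+6+5+4+3+2+1 = 36.
Year 1: $170,964 × 8/36 = $37,992. Book value $160,172.
Year 2: $170,964 × 7/36 = $33,243. Book value $126,929.
Year 3: $170,964 × 6/36 = $28,494. Book value $98,435.
Year 4: $170,964 × 5/36 = $23,745. Book value $74,690.
Year 5: $170,964 × 4/36 = $18,996. Book value $55,694.
Year 6: $170,964 × 3/36 = $14,247. Book value $41,447.
Year 7: $170,964 × 2/36 = $9,498. Book value $31,949.

$31,949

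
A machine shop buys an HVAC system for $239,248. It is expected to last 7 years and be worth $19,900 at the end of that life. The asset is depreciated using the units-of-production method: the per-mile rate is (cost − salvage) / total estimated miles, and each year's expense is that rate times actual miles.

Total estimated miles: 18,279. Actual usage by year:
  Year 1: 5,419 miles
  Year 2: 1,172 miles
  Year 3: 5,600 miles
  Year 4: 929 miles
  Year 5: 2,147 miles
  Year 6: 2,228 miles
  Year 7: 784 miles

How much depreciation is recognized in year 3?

Depreciable base = $239,248 − $19,900 = $219,348.
Rate = $219,348 / 18,279 miles = $12 per mile.
Year 1: 5,419 × $12 = $65,028. Book value $174,220.
Year 2: 1,172 × $12 = $14,064. Book value $160,156.
Year 3: 5,600 × $12 = $67,200. Book value $92,956.

$67,200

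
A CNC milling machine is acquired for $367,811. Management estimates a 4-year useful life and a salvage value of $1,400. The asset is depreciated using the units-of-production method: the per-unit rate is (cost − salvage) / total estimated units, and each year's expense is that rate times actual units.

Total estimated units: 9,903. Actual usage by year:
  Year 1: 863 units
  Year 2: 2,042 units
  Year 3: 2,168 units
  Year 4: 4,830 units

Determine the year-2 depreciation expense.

$75,554

Depreciable base = $367,811 − $1,400 = $366,411.
Rate = $366,411 / 9,903 units = $37 per unit.
Year 1: 863 × $37 = $31,931. Book value $335,880.
Year 2: 2,042 × $37 = $75,554. Book value $260,326.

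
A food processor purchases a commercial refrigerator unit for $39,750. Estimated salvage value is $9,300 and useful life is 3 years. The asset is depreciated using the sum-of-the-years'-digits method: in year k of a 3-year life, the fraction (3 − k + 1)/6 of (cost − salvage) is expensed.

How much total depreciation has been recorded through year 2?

$25,375

Depreciable base = $39,750 − $9,300 = $30,450.
Sum of the years' digits = 3+2+1 = 6.
Year 1: $30,450 × 3/6 = $15,225. Book value $24,525.
Year 2: $30,450 × 2/6 = $10,150. Book value $14,375.
Accumulated through year 2 = $39,750 − $14,375 = $25,375.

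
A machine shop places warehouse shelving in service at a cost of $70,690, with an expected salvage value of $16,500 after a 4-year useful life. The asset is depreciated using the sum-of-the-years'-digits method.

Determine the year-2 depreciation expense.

$16,257

Depreciable base = $70,690 − $16,500 = $54,190.
Sum of the years' digits = 4+3+2+1 = 10.
Year 1: $54,190 × 4/10 = $21,676. Book value $49,014.
Year 2: $54,190 × 3/10 = $16,257. Book value $32,757.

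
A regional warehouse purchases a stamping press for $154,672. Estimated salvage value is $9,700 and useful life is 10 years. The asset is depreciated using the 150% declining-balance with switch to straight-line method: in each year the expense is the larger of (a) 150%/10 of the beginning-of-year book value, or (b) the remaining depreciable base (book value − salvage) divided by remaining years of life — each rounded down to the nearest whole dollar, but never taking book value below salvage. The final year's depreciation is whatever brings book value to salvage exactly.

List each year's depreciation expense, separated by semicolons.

Depreciable base = $154,672 − $9,700 = $144,972.
Year 1: DB = ⌊$154,672 × 150%/10⌋ = $23,200; SL = ⌊$144,972/10⌋ = $14,497 → take DB $23,200. Book value $131,472.
Year 2: DB = ⌊$131,472 × 150%/10⌋ = $19,720; SL = ⌊$121,772/9⌋ = $13,530 → take DB $19,720. Book value $111,752.
Year 3: DB = ⌊$111,752 × 150%/10⌋ = $16,762; SL = ⌊$102,052/8⌋ = $12,756 → take DB $16,762. Book value $94,990.
Year 4: DB = ⌊$94,990 × 150%/10⌋ = $14,248; SL = ⌊$85,290/7⌋ = $12,184 → take DB $14,248. Book value $80,742.
Year 5: DB = ⌊$80,742 × 150%/10⌋ = $12,111; SL = ⌊$71,042/6⌋ = $11,840 → take DB $12,111. Book value $68,631.
Year 6: DB = ⌊$68,631 × 150%/10⌋ = $10,294; SL = ⌊$58,931/5⌋ = $11,786 → take SL $11,786. Book value $56,845.
Year 7: DB = ⌊$56,845 × 150%/10⌋ = $8,526; SL = ⌊$47,145/4⌋ = $11,786 → take SL $11,786. Book value $45,059.
Year 8: DB = ⌊$45,059 × 150%/10⌋ = $6,758; SL = ⌊$35,359/3⌋ = $11,786 → take SL $11,786. Book value $33,273.
Year 9: DB = ⌊$33,273 × 150%/10⌋ = $4,990; SL = ⌊$23,573/2⌋ = $11,786 → take SL $11,786. Book value $21,487.
Year 10 (final): $21,487 − $9,700 = $11,787. Book value $9,700.

$23,200; $19,720; $16,762; $14,248; $12,111; $11,786; $11,786; $11,786; $11,786; $11,787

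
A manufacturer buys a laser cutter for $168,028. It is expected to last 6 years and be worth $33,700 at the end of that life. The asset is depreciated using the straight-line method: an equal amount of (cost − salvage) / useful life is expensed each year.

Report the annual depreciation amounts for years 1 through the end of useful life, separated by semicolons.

Depreciable base = $168,028 − $33,700 = $134,328.
Annual expense = $134,328 / 6 = $22,388.
End of year 1: book value $145,640.
End of year 2: book value $123,252.
End of year 3: book value $100,864.
End of year 4: book value $78,476.
End of year 5: book value $56,088.
End of year 6: book value $33,700.

$22,388; $22,388; $22,388; $22,388; $22,388; $22,388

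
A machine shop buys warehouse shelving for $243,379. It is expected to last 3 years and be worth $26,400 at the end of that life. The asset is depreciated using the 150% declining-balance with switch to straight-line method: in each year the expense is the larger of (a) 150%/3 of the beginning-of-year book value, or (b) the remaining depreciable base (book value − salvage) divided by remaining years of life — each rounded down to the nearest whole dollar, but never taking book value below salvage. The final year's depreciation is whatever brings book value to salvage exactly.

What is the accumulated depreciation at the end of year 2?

$182,534

Depreciable base = $243,379 − $26,400 = $216,979.
Year 1: DB = ⌊$243,379 × 150%/3⌋ = $121,689; SL = ⌊$216,979/3⌋ = $72,326 → take DB $121,689. Book value $121,690.
Year 2: DB = ⌊$121,690 × 150%/3⌋ = $60,845; SL = ⌊$95,290/2⌋ = $47,645 → take DB $60,845. Book value $60,845.
Accumulated through year 2 = $243,379 − $60,845 = $182,534.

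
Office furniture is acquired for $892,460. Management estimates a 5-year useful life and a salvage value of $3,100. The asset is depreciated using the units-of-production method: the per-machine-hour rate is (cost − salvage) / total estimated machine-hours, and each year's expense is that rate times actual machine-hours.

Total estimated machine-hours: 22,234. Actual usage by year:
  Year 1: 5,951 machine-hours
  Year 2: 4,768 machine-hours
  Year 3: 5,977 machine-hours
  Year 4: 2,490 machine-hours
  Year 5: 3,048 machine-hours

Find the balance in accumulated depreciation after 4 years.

Depreciable base = $892,460 − $3,100 = $889,360.
Rate = $889,360 / 22,234 machine-hours = $40 per machine-hour.
Year 1: 5,951 × $40 = $238,040. Book value $654,420.
Year 2: 4,768 × $40 = $190,720. Book value $463,700.
Year 3: 5,977 × $40 = $239,080. Book value $224,620.
Year 4: 2,490 × $40 = $99,600. Book value $125,020.
Accumulated through year 4 = $892,460 − $125,020 = $767,440.

$767,440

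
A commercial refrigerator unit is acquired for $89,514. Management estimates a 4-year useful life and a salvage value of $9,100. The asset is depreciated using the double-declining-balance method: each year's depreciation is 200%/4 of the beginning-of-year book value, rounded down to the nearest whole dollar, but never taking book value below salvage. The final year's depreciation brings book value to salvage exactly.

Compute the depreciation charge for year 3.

Depreciable base = $89,514 − $9,100 = $80,414.
Year 1: ⌊$89,514 × 200%/4⌋ = $44,757. Book value $44,757.
Year 2: ⌊$44,757 × 200%/4⌋ = $22,378. Book value $22,379.
Year 3: ⌊$22,379 × 200%/4⌋ = $11,189. Book value $11,190.

$11,189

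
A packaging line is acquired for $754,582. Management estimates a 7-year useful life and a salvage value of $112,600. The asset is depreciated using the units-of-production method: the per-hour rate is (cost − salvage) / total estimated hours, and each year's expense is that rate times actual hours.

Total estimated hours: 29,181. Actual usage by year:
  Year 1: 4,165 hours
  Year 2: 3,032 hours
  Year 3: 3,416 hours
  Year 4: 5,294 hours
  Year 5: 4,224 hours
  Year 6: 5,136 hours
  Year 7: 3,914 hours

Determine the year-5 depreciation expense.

$92,928

Depreciable base = $754,582 − $112,600 = $641,982.
Rate = $641,982 / 29,181 hours = $22 per hour.
Year 1: 4,165 × $22 = $91,630. Book value $662,952.
Year 2: 3,032 × $22 = $66,704. Book value $596,248.
Year 3: 3,416 × $22 = $75,152. Book value $521,096.
Year 4: 5,294 × $22 = $116,468. Book value $404,628.
Year 5: 4,224 × $22 = $92,928. Book value $311,700.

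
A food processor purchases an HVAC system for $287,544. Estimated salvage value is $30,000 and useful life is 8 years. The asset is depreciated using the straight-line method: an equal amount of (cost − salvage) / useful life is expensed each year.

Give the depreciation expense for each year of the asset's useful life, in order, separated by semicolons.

$32,193; $32,193; $32,193; $32,193; $32,193; $32,193; $32,193; $32,193

Depreciable base = $287,544 − $30,000 = $257,544.
Annual expense = $257,544 / 8 = $32,193.
End of year 1: book value $255,351.
End of year 2: book value $223,158.
End of year 3: book value $190,965.
End of year 4: book value $158,772.
End of year 5: book value $126,579.
End of year 6: book value $94,386.
End of year 7: book value $62,193.
End of year 8: book value $30,000.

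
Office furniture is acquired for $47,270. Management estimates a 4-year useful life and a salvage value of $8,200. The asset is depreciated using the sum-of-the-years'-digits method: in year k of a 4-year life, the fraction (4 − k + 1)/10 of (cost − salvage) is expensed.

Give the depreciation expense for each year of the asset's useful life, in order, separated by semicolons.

Depreciable base = $47,270 − $8,200 = $39,070.
Sum of the years' digits = 4+3+2+1 = 10.
Year 1: $39,070 × 4/10 = $15,628. Book value $31,642.
Year 2: $39,070 × 3/10 = $11,721. Book value $19,921.
Year 3: $39,070 × 2/10 = $7,814. Book value $12,107.
Year 4: $39,070 × 1/10 = $3,907. Book value $8,200.

$15,628; $11,721; $7,814; $3,907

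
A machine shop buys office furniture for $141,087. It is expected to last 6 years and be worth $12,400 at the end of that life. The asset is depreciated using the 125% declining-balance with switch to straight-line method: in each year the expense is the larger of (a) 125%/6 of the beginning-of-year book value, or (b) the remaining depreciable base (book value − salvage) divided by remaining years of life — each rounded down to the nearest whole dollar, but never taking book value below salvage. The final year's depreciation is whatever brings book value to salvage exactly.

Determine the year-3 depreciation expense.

$19,006

Depreciable base = $141,087 − $12,400 = $128,687.
Year 1: DB = ⌊$141,087 × 125%/6⌋ = $29,393; SL = ⌊$128,687/6⌋ = $21,447 → take DB $29,393. Book value $111,694.
Year 2: DB = ⌊$111,694 × 125%/6⌋ = $23,269; SL = ⌊$99,294/5⌋ = $19,858 → take DB $23,269. Book value $88,425.
Year 3: DB = ⌊$88,425 × 125%/6⌋ = $18,421; SL = ⌊$76,025/4⌋ = $19,006 → take SL $19,006. Book value $69,419.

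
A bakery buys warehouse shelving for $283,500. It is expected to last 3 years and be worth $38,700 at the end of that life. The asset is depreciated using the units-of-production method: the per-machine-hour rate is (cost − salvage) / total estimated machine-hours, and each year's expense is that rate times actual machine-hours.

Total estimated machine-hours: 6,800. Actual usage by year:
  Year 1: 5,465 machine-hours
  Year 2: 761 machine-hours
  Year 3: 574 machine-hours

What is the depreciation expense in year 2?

$27,396

Depreciable base = $283,500 − $38,700 = $244,800.
Rate = $244,800 / 6,800 machine-hours = $36 per machine-hour.
Year 1: 5,465 × $36 = $196,740. Book value $86,760.
Year 2: 761 × $36 = $27,396. Book value $59,364.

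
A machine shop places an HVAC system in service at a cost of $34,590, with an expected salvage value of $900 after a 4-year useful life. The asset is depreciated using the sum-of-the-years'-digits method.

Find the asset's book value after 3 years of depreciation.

$4,269

Depreciable base = $34,590 − $900 = $33,690.
Sum of the years' digits = 4+3+2+1 = 10.
Year 1: $33,690 × 4/10 = $13,476. Book value $21,114.
Year 2: $33,690 × 3/10 = $10,107. Book value $11,007.
Year 3: $33,690 × 2/10 = $6,738. Book value $4,269.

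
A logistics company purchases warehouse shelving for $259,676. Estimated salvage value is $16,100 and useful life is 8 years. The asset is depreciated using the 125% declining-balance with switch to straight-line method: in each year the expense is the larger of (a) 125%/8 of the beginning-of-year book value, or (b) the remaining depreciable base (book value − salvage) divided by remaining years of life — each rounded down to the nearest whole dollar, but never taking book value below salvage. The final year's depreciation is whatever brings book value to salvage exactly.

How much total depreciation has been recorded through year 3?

Depreciable base = $259,676 − $16,100 = $243,576.
Year 1: DB = ⌊$259,676 × 125%/8⌋ = $40,574; SL = ⌊$243,576/8⌋ = $30,447 → take DB $40,574. Book value $219,102.
Year 2: DB = ⌊$219,102 × 125%/8⌋ = $34,234; SL = ⌊$203,002/7⌋ = $29,000 → take DB $34,234. Book value $184,868.
Year 3: DB = ⌊$184,868 × 125%/8⌋ = $28,885; SL = ⌊$168,768/6⌋ = $28,128 → take DB $28,885. Book value $155,983.
Accumulated through year 3 = $259,676 − $155,983 = $103,693.

$103,693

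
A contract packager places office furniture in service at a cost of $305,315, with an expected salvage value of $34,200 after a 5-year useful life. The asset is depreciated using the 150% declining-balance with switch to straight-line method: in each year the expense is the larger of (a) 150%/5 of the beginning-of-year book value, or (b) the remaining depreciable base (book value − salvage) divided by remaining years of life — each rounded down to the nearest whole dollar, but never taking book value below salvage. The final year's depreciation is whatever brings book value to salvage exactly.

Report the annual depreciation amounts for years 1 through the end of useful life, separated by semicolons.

$91,594; $64,116; $44,881; $35,262; $35,262

Depreciable base = $305,315 − $34,200 = $271,115.
Year 1: DB = ⌊$305,315 × 150%/5⌋ = $91,594; SL = ⌊$271,115/5⌋ = $54,223 → take DB $91,594. Book value $213,721.
Year 2: DB = ⌊$213,721 × 150%/5⌋ = $64,116; SL = ⌊$179,521/4⌋ = $44,880 → take DB $64,116. Book value $149,605.
Year 3: DB = ⌊$149,605 × 150%/5⌋ = $44,881; SL = ⌊$115,405/3⌋ = $38,468 → take DB $44,881. Book value $104,724.
Year 4: DB = ⌊$104,724 × 150%/5⌋ = $31,417; SL = ⌊$70,524/2⌋ = $35,262 → take SL $35,262. Book value $69,462.
Year 5 (final): $69,462 − $34,200 = $35,262. Book value $34,200.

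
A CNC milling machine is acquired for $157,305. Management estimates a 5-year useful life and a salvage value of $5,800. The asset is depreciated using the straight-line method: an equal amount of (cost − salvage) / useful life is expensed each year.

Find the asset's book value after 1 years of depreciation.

$127,004

Depreciable base = $157,305 − $5,800 = $151,505.
Annual expense = $151,505 / 5 = $30,301.
End of year 1: book value $127,004.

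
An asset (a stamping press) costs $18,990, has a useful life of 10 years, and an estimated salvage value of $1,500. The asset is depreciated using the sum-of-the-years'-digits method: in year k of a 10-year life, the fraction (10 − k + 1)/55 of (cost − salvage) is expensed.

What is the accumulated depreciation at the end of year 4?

Depreciable base = $18,990 − $1,500 = $17,490.
Sum of the years' digits = 10+9+8+7+6+5+4+3+2+1 = 55.
Year 1: $17,490 × 10/55 = $3,180. Book value $15,810.
Year 2: $17,490 × 9/55 = $2,862. Book value $12,948.
Year 3: $17,490 × 8/55 = $2,544. Book value $10,404.
Year 4: $17,490 × 7/55 = $2,226. Book value $8,178.
Accumulated through year 4 = $18,990 − $8,178 = $10,812.

$10,812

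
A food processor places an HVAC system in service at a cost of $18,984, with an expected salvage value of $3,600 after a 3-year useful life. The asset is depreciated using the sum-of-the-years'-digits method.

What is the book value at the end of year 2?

$6,164

Depreciable base = $18,984 − $3,600 = $15,384.
Sum of the years' digits = 3+2+1 = 6.
Year 1: $15,384 × 3/6 = $7,692. Book value $11,292.
Year 2: $15,384 × 2/6 = $5,128. Book value $6,164.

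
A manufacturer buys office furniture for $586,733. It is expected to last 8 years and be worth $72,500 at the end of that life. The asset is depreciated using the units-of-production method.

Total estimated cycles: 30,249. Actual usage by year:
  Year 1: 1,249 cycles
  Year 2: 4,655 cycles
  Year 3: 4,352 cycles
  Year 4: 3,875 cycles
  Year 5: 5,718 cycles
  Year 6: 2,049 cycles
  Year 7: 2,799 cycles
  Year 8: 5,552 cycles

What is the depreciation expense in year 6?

Depreciable base = $586,733 − $72,500 = $514,233.
Rate = $514,233 / 30,249 cycles = $17 per cycle.
Year 1: 1,249 × $17 = $21,233. Book value $565,500.
Year 2: 4,655 × $17 = $79,135. Book value $486,365.
Year 3: 4,352 × $17 = $73,984. Book value $412,381.
Year 4: 3,875 × $17 = $65,875. Book value $346,506.
Year 5: 5,718 × $17 = $97,206. Book value $249,300.
Year 6: 2,049 × $17 = $34,833. Book value $214,467.

$34,833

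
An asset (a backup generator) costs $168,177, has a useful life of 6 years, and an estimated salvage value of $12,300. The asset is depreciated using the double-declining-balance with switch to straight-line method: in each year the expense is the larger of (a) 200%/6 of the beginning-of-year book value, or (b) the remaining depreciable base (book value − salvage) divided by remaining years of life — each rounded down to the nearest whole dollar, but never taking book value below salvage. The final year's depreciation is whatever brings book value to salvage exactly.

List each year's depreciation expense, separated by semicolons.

$56,059; $37,372; $24,915; $16,610; $11,073; $9,848

Depreciable base = $168,177 − $12,300 = $155,877.
Year 1: DB = ⌊$168,177 × 200%/6⌋ = $56,059; SL = ⌊$155,877/6⌋ = $25,979 → take DB $56,059. Book value $112,118.
Year 2: DB = ⌊$112,118 × 200%/6⌋ = $37,372; SL = ⌊$99,818/5⌋ = $19,963 → take DB $37,372. Book value $74,746.
Year 3: DB = ⌊$74,746 × 200%/6⌋ = $24,915; SL = ⌊$62,446/4⌋ = $15,611 → take DB $24,915. Book value $49,831.
Year 4: DB = ⌊$49,831 × 200%/6⌋ = $16,610; SL = ⌊$37,531/3⌋ = $12,510 → take DB $16,610. Book value $33,221.
Year 5: DB = ⌊$33,221 × 200%/6⌋ = $11,073; SL = ⌊$20,921/2⌋ = $10,460 → take DB $11,073. Book value $22,148.
Year 6 (final): $22,148 − $12,300 = $9,848. Book value $12,300.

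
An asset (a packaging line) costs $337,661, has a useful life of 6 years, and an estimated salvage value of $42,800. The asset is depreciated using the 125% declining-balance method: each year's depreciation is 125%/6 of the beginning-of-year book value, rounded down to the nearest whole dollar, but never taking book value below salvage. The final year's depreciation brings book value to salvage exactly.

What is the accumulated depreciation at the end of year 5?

Depreciable base = $337,661 − $42,800 = $294,861.
Year 1: ⌊$337,661 × 125%/6⌋ = $70,346. Book value $267,315.
Year 2: ⌊$267,315 × 125%/6⌋ = $55,690. Book value $211,625.
Year 3: ⌊$211,625 × 125%/6⌋ = $44,088. Book value $167,537.
Year 4: ⌊$167,537 × 125%/6⌋ = $34,903. Book value $132,634.
Year 5: ⌊$132,634 × 125%/6⌋ = $27,632. Book value $105,002.
Accumulated through year 5 = $337,661 − $105,002 = $232,659.

$232,659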